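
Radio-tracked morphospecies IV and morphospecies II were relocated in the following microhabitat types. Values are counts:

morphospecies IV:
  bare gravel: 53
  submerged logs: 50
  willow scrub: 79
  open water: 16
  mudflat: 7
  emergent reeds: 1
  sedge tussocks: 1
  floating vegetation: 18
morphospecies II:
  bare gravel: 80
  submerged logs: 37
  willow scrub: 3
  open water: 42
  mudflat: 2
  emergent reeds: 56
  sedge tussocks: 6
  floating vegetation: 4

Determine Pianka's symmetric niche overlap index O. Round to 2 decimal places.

0.57

Proportions for morphospecies IV (n=225): 53/225=0.2356, 50/225=0.2222, 79/225=0.3511, 16/225=0.0711, 7/225=0.0311, 1/225=0.0044, 1/225=0.0044, 18/225=0.0800
Proportions for morphospecies II (n=230): 80/230=0.3478, 37/230=0.1609, 3/230=0.0130, 42/230=0.1826, 2/230=0.0087, 56/230=0.2435, 6/230=0.0261, 4/230=0.0174
Σ p₁ᵢp₂ᵢ = 0.081942 + 0.035752 + 0.004564 + 0.012983 + 0.000271 + 0.001071 + 0.000115 + 0.001392 = 0.138090
Σp_1ᵢ² = 0.2356² + 0.2222² + 0.3511² + 0.0711² + 0.0311² + 0.0044² + 0.0044² + 0.0800² = 0.055507 + 0.049373 + 0.123271 + 0.005055 + 0.000967 + 0.000019 + 0.000019 + 0.006400 = 0.240611
Σp_2ᵢ² = 0.3478² + 0.1609² + 0.0130² + 0.1826² + 0.0087² + 0.2435² + 0.0261² + 0.0174² = 0.120965 + 0.025889 + 0.000169 + 0.033343 + 0.000076 + 0.059292 + 0.000681 + 0.000303 = 0.240718
O = 0.138090 / √(0.240611 × 0.240718) = 0.138090 / 0.2406645 = 0.5738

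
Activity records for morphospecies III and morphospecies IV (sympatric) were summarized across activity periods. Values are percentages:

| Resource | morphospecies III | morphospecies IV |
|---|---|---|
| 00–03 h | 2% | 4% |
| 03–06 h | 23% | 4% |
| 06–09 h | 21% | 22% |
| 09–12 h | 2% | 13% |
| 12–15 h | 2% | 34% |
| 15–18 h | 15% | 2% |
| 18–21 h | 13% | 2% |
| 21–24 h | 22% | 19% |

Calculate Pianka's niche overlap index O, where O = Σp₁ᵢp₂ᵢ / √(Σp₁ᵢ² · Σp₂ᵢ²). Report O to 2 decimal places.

0.56

Convert percentages to proportions (divide by 100).
Σ p₁ᵢp₂ᵢ = 0.0008 + 0.0092 + 0.0462 + 0.0026 + 0.0068 + 0.0030 + 0.0026 + 0.0418 = 0.1130
Σp_1ᵢ² = 0.02² + 0.23² + 0.21² + 0.02² + 0.02² + 0.15² + 0.13² + 0.22² = 0.0004 + 0.0529 + 0.0441 + 0.0004 + 0.0004 + 0.0225 + 0.0169 + 0.0484 = 0.1860
Σp_2ᵢ² = 0.04² + 0.04² + 0.22² + 0.13² + 0.34² + 0.02² + 0.02² + 0.19² = 0.0016 + 0.0016 + 0.0484 + 0.0169 + 0.1156 + 0.0004 + 0.0004 + 0.0361 = 0.2210
O = 0.1130 / √(0.1860 × 0.2210) = 0.1130 / 0.20275 = 0.5573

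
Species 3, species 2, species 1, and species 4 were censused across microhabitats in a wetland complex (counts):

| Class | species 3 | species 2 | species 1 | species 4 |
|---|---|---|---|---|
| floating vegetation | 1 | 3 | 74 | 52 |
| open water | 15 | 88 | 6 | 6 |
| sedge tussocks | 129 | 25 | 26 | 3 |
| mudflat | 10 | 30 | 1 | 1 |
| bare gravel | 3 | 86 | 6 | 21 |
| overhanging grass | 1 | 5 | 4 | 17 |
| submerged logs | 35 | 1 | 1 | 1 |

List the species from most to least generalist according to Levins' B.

Proportions for species 3 (n=194): 1/194=0.0052, 15/194=0.0773, 129/194=0.6649, 10/194=0.0515, 3/194=0.0155, 1/194=0.0052, 35/194=0.1804
Proportions for species 2 (n=238): 3/238=0.0126, 88/238=0.3697, 25/238=0.1050, 30/238=0.1261, 86/238=0.3613, 5/238=0.0210, 1/238=0.0042
Proportions for species 1 (n=118): 74/118=0.6271, 6/118=0.0508, 26/118=0.2203, 1/118=0.0085, 6/118=0.0508, 4/118=0.0339, 1/118=0.0085
Proportions for species 4 (n=101): 52/101=0.5149, 6/101=0.0594, 3/101=0.0297, 1/101=0.0099, 21/101=0.2079, 17/101=0.1683, 1/101=0.0099
Σp_3ᵢ² = 0.0052² + 0.0773² + 0.6649² + 0.0515² + 0.0155² + 0.0052² + 0.1804² = 0.000027 + 0.005975 + 0.442092 + 0.002652 + 0.000240 + 0.000027 + 0.032544 = 0.483557
B_3 = 1 / 0.483557 = 2.0680
Σp_2ᵢ² = 0.0126² + 0.3697² + 0.1050² + 0.1261² + 0.3613² + 0.0210² + 0.0042² = 0.000159 + 0.136678 + 0.011025 + 0.015901 + 0.130538 + 0.000441 + 0.000018 = 0.294760
B_2 = 1 / 0.294760 = 3.3926
Σp_1ᵢ² = 0.6271² + 0.0508² + 0.2203² + 0.0085² + 0.0508² + 0.0339² + 0.0085² = 0.393254 + 0.002581 + 0.048532 + 0.000072 + 0.002581 + 0.001149 + 0.000072 = 0.448241
B_1 = 1 / 0.448241 = 2.2309
Σp_4ᵢ² = 0.5149² + 0.0594² + 0.0297² + 0.0099² + 0.2079² + 0.1683² + 0.0099² = 0.265122 + 0.003528 + 0.000882 + 0.000098 + 0.043222 + 0.028325 + 0.000098 = 0.341275
B_4 = 1 / 0.341275 = 2.9302
Ranking by B (broadest → narrowest): species 2 (3.39) > species 4 (2.93) > species 1 (2.23) > species 3 (2.07)

species 2 > species 4 > species 1 > species 3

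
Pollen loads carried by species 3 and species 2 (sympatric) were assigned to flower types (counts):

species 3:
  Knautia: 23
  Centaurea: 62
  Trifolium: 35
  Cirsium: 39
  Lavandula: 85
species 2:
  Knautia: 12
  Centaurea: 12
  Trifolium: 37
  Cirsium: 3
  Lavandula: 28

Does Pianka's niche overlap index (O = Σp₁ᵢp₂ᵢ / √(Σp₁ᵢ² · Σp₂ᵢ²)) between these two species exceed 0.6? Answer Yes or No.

Proportions for species 3 (n=244): 23/244=0.0943, 62/244=0.2541, 35/244=0.1434, 39/244=0.1598, 85/244=0.3484
Proportions for species 2 (n=92): 12/92=0.1304, 12/92=0.1304, 37/92=0.4022, 3/92=0.0326, 28/92=0.3043
Σ p₁ᵢp₂ᵢ = 0.012297 + 0.033135 + 0.057675 + 0.005209 + 0.106018 = 0.214334
Σp_1ᵢ² = 0.0943² + 0.2541² + 0.1434² + 0.1598² + 0.3484² = 0.008892 + 0.064567 + 0.020564 + 0.025536 + 0.121383 = 0.240942
Σp_2ᵢ² = 0.1304² + 0.1304² + 0.4022² + 0.0326² + 0.3043² = 0.017004 + 0.017004 + 0.161765 + 0.001063 + 0.092598 = 0.289434
O = 0.214334 / √(0.240942 × 0.289434) = 0.214334 / 0.2640773 = 0.8116
O = 0.8116 > 0.6 → Yes.

Yes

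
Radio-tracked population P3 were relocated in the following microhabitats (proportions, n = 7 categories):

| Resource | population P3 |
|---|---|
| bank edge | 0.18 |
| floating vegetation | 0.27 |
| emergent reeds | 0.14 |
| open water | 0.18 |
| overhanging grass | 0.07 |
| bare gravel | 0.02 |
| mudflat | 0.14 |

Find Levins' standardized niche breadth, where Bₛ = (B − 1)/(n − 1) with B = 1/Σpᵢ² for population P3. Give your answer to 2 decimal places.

0.75

Σpᵢ² = 0.18² + 0.27² + 0.14² + 0.18² + 0.07² + 0.02² + 0.14² = 0.0324 + 0.0729 + 0.0196 + 0.0324 + 0.0049 + 0.0004 + 0.0196 = 0.1822
B = 1 / 0.1822 = 5.4885
Bₛ = (B − 1)/(n − 1) = (5.4885 − 1)/(7 − 1) = 4.4885/6 = 0.7481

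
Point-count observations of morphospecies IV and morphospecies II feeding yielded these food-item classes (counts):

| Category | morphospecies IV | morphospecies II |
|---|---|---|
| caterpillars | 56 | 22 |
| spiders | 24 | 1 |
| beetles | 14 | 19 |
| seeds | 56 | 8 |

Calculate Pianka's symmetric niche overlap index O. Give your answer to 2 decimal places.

Proportions for morphospecies IV (n=150): 56/150=0.3733, 24/150=0.1600, 14/150=0.0933, 56/150=0.3733
Proportions for morphospecies II (n=50): 22/50=0.4400, 1/50=0.0200, 19/50=0.3800, 8/50=0.1600
Σ p₁ᵢp₂ᵢ = 0.164252 + 0.003200 + 0.035454 + 0.059728 = 0.262634
Σp_1ᵢ² = 0.3733² + 0.1600² + 0.0933² + 0.3733² = 0.139353 + 0.025600 + 0.008705 + 0.139353 = 0.313011
Σp_2ᵢ² = 0.4400² + 0.0200² + 0.3800² + 0.1600² = 0.193600 + 0.000400 + 0.144400 + 0.025600 = 0.364000
O = 0.262634 / √(0.313011 × 0.364000) = 0.262634 / 0.3375441 = 0.7781

0.78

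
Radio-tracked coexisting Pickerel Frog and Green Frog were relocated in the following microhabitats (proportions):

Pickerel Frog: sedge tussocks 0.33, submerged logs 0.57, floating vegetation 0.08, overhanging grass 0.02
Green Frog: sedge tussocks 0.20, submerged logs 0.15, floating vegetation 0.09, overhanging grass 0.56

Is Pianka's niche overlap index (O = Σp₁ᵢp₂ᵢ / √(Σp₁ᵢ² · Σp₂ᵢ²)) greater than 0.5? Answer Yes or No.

No

Σ p₁ᵢp₂ᵢ = 0.0660 + 0.0855 + 0.0072 + 0.0112 = 0.1699
Σp_1ᵢ² = 0.33² + 0.57² + 0.08² + 0.02² = 0.1089 + 0.3249 + 0.0064 + 0.0004 = 0.4406
Σp_2ᵢ² = 0.20² + 0.15² + 0.09² + 0.56² = 0.0400 + 0.0225 + 0.0081 + 0.3136 = 0.3842
O = 0.1699 / √(0.4406 × 0.3842) = 0.1699 / 0.41143 = 0.4129
O = 0.4129 < 0.5 → No.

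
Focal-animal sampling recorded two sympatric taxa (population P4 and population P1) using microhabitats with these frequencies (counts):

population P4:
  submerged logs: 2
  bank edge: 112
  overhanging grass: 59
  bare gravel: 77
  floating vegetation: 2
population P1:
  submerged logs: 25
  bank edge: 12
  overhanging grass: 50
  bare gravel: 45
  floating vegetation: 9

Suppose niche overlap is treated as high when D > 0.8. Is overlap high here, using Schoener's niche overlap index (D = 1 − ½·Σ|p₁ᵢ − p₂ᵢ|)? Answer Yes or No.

No

Proportions for population P4 (n=252): 2/252=0.0079, 112/252=0.4444, 59/252=0.2341, 77/252=0.3056, 2/252=0.0079
Proportions for population P1 (n=141): 25/141=0.1773, 12/141=0.0851, 50/141=0.3546, 45/141=0.3191, 9/141=0.0638
Σ|p₁ᵢ − p₂ᵢ| = 0.1694 + 0.3593 + 0.1205 + 0.0135 + 0.0559 = 0.7186
D = 1 − ½ × 0.7186 = 1 − 0.35930 = 0.64070
D = 0.64070 < 0.8 → No.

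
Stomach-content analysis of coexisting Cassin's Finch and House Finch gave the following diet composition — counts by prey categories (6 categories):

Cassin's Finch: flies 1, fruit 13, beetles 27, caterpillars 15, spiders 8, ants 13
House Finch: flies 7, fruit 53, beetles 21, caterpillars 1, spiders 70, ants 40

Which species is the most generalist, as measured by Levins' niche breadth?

Cassin's Finch

Proportions for Cassin's Finch (n=77): 1/77=0.0130, 13/77=0.1688, 27/77=0.3506, 15/77=0.1948, 8/77=0.1039, 13/77=0.1688
Proportions for House Finch (n=192): 7/192=0.0365, 53/192=0.2760, 21/192=0.1094, 1/192=0.0052, 70/192=0.3646, 40/192=0.2083
Σp_Cassᵢ² = 0.0130² + 0.1688² + 0.3506² + 0.1948² + 0.1039² + 0.1688² = 0.000169 + 0.028493 + 0.122920 + 0.037947 + 0.010795 + 0.028493 = 0.228817
B_Cass = 1 / 0.228817 = 4.3703
Σp_Housᵢ² = 0.0365² + 0.2760² + 0.1094² + 0.0052² + 0.3646² + 0.2083² = 0.001332 + 0.076176 + 0.011968 + 0.000027 + 0.132933 + 0.043389 = 0.265825
B_Hous = 1 / 0.265825 = 3.7619
Highest B → broadest niche (most generalist): Cassin's Finch (B = 4.37).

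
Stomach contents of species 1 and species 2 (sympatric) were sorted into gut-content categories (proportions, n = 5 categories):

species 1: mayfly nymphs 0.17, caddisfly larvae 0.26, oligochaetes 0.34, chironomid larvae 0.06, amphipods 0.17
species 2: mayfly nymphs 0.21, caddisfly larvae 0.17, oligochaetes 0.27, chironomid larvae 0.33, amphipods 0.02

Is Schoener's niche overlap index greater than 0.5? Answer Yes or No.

Σ|p₁ᵢ − p₂ᵢ| = 0.04 + 0.09 + 0.07 + 0.27 + 0.15 = 0.62
D = 1 − ½ × 0.62 = 1 − 0.310 = 0.6900
D = 0.6900 > 0.5 → Yes.

Yes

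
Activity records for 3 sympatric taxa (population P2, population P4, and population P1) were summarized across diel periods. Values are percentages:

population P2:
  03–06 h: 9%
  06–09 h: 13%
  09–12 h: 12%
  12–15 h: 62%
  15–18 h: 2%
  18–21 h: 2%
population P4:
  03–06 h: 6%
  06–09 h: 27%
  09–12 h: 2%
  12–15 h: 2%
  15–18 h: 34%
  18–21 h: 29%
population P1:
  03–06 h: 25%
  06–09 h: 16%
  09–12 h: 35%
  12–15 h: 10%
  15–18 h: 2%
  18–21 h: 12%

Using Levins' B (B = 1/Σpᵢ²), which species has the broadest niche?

Convert percentages to proportions (divide by 100).
Σp_P2ᵢ² = 0.09² + 0.13² + 0.12² + 0.62² + 0.02² + 0.02² = 0.0081 + 0.0169 + 0.0144 + 0.3844 + 0.0004 + 0.0004 = 0.4246
B_P2 = 1 / 0.4246 = 2.3552
Σp_P4ᵢ² = 0.06² + 0.27² + 0.02² + 0.02² + 0.34² + 0.29² = 0.0036 + 0.0729 + 0.0004 + 0.0004 + 0.1156 + 0.0841 = 0.2770
B_P4 = 1 / 0.2770 = 3.6101
Σp_P1ᵢ² = 0.25² + 0.16² + 0.35² + 0.10² + 0.02² + 0.12² = 0.0625 + 0.0256 + 0.1225 + 0.0100 + 0.0004 + 0.0144 = 0.2354
B_P1 = 1 / 0.2354 = 4.2481
Highest B → broadest niche (most generalist): population P1 (B = 4.25).

population P1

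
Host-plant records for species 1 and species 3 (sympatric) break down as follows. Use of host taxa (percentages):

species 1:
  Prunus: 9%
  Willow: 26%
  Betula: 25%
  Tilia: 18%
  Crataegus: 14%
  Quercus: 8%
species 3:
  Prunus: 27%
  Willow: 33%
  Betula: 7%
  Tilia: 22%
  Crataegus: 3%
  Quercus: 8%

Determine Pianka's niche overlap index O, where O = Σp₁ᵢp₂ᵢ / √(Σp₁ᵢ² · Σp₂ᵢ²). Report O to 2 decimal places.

Convert percentages to proportions (divide by 100).
Σ p₁ᵢp₂ᵢ = 0.0243 + 0.0858 + 0.0175 + 0.0396 + 0.0042 + 0.0064 = 0.1778
Σp_1ᵢ² = 0.09² + 0.26² + 0.25² + 0.18² + 0.14² + 0.08² = 0.0081 + 0.0676 + 0.0625 + 0.0324 + 0.0196 + 0.0064 = 0.1966
Σp_2ᵢ² = 0.27² + 0.33² + 0.07² + 0.22² + 0.03² + 0.08² = 0.0729 + 0.1089 + 0.0049 + 0.0484 + 0.0009 + 0.0064 = 0.2424
O = 0.1778 / √(0.1966 × 0.2424) = 0.1778 / 0.21830 = 0.8145

0.81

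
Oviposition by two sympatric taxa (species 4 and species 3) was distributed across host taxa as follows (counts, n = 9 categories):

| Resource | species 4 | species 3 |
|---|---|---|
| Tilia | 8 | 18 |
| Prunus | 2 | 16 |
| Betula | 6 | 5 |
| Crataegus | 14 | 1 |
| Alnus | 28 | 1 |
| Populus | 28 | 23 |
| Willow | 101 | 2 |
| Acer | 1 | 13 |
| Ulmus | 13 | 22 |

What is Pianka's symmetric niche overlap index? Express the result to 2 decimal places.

0.30

Proportions for species 4 (n=201): 8/201=0.0398, 2/201=0.0100, 6/201=0.0299, 14/201=0.0697, 28/201=0.1393, 28/201=0.1393, 101/201=0.5025, 1/201=0.0050, 13/201=0.0647
Proportions for species 3 (n=101): 18/101=0.1782, 16/101=0.1584, 5/101=0.0495, 1/101=0.0099, 1/101=0.0099, 23/101=0.2277, 2/101=0.0198, 13/101=0.1287, 22/101=0.2178
Σ p₁ᵢp₂ᵢ = 0.007092 + 0.001584 + 0.001480 + 0.000690 + 0.001379 + 0.031719 + 0.009950 + 0.000644 + 0.014092 = 0.068630
Σp_1ᵢ² = 0.0398² + 0.0100² + 0.0299² + 0.0697² + 0.1393² + 0.1393² + 0.5025² + 0.0050² + 0.0647² = 0.001584 + 0.000100 + 0.000894 + 0.004858 + 0.019404 + 0.019404 + 0.252506 + 0.000025 + 0.004186 = 0.302961
Σp_2ᵢ² = 0.1782² + 0.1584² + 0.0495² + 0.0099² + 0.0099² + 0.2277² + 0.0198² + 0.1287² + 0.2178² = 0.031755 + 0.025091 + 0.002450 + 0.000098 + 0.000098 + 0.051847 + 0.000392 + 0.016564 + 0.047437 = 0.175732
O = 0.068630 / √(0.302961 × 0.175732) = 0.068630 / 0.2307378 = 0.2974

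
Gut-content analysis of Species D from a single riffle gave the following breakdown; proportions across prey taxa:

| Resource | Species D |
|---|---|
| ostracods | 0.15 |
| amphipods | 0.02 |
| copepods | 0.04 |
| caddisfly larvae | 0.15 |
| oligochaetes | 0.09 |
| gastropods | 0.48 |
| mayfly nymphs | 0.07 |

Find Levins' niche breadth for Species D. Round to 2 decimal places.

3.44

Σpᵢ² = 0.15² + 0.02² + 0.04² + 0.15² + 0.09² + 0.48² + 0.07² = 0.0225 + 0.0004 + 0.0016 + 0.0225 + 0.0081 + 0.2304 + 0.0049 = 0.2904
B = 1 / 0.2904 = 3.4435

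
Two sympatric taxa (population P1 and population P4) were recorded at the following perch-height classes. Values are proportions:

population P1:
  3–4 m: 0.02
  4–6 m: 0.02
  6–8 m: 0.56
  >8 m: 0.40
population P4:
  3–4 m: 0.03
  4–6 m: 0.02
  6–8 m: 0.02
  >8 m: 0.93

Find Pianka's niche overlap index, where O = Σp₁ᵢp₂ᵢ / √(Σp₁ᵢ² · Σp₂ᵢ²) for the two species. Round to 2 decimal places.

Σ p₁ᵢp₂ᵢ = 0.0006 + 0.0004 + 0.0112 + 0.3720 = 0.3842
Σp_1ᵢ² = 0.02² + 0.02² + 0.56² + 0.40² = 0.0004 + 0.0004 + 0.3136 + 0.1600 = 0.4744
Σp_2ᵢ² = 0.03² + 0.02² + 0.02² + 0.93² = 0.0009 + 0.0004 + 0.0004 + 0.8649 = 0.8666
O = 0.3842 / √(0.4744 × 0.8666) = 0.3842 / 0.64118 = 0.5992

0.60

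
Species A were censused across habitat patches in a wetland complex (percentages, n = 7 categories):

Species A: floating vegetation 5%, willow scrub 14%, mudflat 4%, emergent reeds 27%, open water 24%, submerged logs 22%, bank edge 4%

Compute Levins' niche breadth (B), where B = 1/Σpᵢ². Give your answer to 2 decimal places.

4.90

Convert percentages to proportions (divide by 100).
Σpᵢ² = 0.05² + 0.14² + 0.04² + 0.27² + 0.24² + 0.22² + 0.04² = 0.0025 + 0.0196 + 0.0016 + 0.0729 + 0.0576 + 0.0484 + 0.0016 = 0.2042
B = 1 / 0.2042 = 4.8972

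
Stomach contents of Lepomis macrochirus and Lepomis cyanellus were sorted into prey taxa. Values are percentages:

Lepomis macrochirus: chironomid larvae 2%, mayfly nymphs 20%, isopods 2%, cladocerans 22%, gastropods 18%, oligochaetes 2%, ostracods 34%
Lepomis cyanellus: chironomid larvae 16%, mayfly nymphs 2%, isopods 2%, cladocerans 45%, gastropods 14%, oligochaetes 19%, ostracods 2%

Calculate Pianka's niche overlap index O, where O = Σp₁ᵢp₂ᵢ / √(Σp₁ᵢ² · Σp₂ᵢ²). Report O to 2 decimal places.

0.55

Convert percentages to proportions (divide by 100).
Σ p₁ᵢp₂ᵢ = 0.0032 + 0.0040 + 0.0004 + 0.0990 + 0.0252 + 0.0038 + 0.0068 = 0.1424
Σp_1ᵢ² = 0.02² + 0.20² + 0.02² + 0.22² + 0.18² + 0.02² + 0.34² = 0.0004 + 0.0400 + 0.0004 + 0.0484 + 0.0324 + 0.0004 + 0.1156 = 0.2376
Σp_2ᵢ² = 0.16² + 0.02² + 0.02² + 0.45² + 0.14² + 0.19² + 0.02² = 0.0256 + 0.0004 + 0.0004 + 0.2025 + 0.0196 + 0.0361 + 0.0004 = 0.2850
O = 0.1424 / √(0.2376 × 0.2850) = 0.1424 / 0.26022 = 0.5472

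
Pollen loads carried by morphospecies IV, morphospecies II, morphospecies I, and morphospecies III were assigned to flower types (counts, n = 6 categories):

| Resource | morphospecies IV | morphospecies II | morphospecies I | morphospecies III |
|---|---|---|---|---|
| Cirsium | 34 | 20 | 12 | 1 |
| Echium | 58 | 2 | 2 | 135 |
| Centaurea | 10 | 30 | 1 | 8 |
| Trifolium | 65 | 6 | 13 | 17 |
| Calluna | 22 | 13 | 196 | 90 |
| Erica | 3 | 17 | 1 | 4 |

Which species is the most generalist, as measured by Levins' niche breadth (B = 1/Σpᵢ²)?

morphospecies II

Proportions for morphospecies IV (n=192): 34/192=0.1771, 58/192=0.3021, 10/192=0.0521, 65/192=0.3385, 22/192=0.1146, 3/192=0.0156
Proportions for morphospecies II (n=88): 20/88=0.2273, 2/88=0.0227, 30/88=0.3409, 6/88=0.0682, 13/88=0.1477, 17/88=0.1932
Proportions for morphospecies I (n=225): 12/225=0.0533, 2/225=0.0089, 1/225=0.0044, 13/225=0.0578, 196/225=0.8711, 1/225=0.0044
Proportions for morphospecies III (n=255): 1/255=0.0039, 135/255=0.5294, 8/255=0.0314, 17/255=0.0667, 90/255=0.3529, 4/255=0.0157
Σp_IVᵢ² = 0.1771² + 0.3021² + 0.0521² + 0.3385² + 0.1146² + 0.0156² = 0.031364 + 0.091264 + 0.002714 + 0.114582 + 0.013133 + 0.000243 = 0.253300
B_IV = 1 / 0.253300 = 3.9479
Σp_IIᵢ² = 0.2273² + 0.0227² + 0.3409² + 0.0682² + 0.1477² + 0.1932² = 0.051665 + 0.000515 + 0.116213 + 0.004651 + 0.021815 + 0.037326 = 0.232185
B_II = 1 / 0.232185 = 4.3069
Σp_Iᵢ² = 0.0533² + 0.0089² + 0.0044² + 0.0578² + 0.8711² + 0.0044² = 0.002841 + 0.000079 + 0.000019 + 0.003341 + 0.758815 + 0.000019 = 0.765114
B_I = 1 / 0.765114 = 1.3070
Σp_IIIᵢ² = 0.0039² + 0.5294² + 0.0314² + 0.0667² + 0.3529² + 0.0157² = 0.000015 + 0.280264 + 0.000986 + 0.004449 + 0.124538 + 0.000246 = 0.410498
B_III = 1 / 0.410498 = 2.4361
Highest B → broadest niche (most generalist): morphospecies II (B = 4.31).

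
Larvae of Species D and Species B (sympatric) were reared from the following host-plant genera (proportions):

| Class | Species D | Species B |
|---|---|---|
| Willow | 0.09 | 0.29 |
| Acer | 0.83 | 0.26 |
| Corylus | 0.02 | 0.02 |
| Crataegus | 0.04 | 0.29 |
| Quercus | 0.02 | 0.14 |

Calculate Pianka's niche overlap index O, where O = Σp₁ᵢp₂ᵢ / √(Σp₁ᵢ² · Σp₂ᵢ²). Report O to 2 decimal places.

Σ p₁ᵢp₂ᵢ = 0.0261 + 0.2158 + 0.0004 + 0.0116 + 0.0028 = 0.2567
Σp_1ᵢ² = 0.09² + 0.83² + 0.02² + 0.04² + 0.02² = 0.0081 + 0.6889 + 0.0004 + 0.0016 + 0.0004 = 0.6994
Σp_2ᵢ² = 0.29² + 0.26² + 0.02² + 0.29² + 0.14² = 0.0841 + 0.0676 + 0.0004 + 0.0841 + 0.0196 = 0.2558
O = 0.2567 / √(0.6994 × 0.2558) = 0.2567 / 0.42297 = 0.6069

0.61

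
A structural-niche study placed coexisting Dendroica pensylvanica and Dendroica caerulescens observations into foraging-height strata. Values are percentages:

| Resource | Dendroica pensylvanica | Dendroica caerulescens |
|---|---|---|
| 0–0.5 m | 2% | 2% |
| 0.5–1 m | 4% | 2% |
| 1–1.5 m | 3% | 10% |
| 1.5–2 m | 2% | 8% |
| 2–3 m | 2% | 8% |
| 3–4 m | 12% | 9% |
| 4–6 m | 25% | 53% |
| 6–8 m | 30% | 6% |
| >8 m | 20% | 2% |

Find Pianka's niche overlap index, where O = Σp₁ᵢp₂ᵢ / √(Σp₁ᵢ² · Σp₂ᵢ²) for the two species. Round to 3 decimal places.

0.669

Convert percentages to proportions (divide by 100).
Σ p₁ᵢp₂ᵢ = 0.0004 + 0.0008 + 0.0030 + 0.0016 + 0.0016 + 0.0108 + 0.1325 + 0.0180 + 0.0040 = 0.1727
Σp_1ᵢ² = 0.02² + 0.04² + 0.03² + 0.02² + 0.02² + 0.12² + 0.25² + 0.30² + 0.20² = 0.0004 + 0.0016 + 0.0009 + 0.0004 + 0.0004 + 0.0144 + 0.0625 + 0.0900 + 0.0400 = 0.2106
Σp_2ᵢ² = 0.02² + 0.02² + 0.10² + 0.08² + 0.08² + 0.09² + 0.53² + 0.06² + 0.02² = 0.0004 + 0.0004 + 0.0100 + 0.0064 + 0.0064 + 0.0081 + 0.2809 + 0.0036 + 0.0004 = 0.3166
O = 0.1727 / √(0.2106 × 0.3166) = 0.1727 / 0.258217 = 0.66882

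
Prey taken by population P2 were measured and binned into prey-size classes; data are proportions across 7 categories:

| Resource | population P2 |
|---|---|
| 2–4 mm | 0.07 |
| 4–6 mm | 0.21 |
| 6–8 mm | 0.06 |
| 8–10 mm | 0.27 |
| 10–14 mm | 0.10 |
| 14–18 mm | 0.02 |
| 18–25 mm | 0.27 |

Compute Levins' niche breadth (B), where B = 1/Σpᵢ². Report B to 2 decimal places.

4.79

Σpᵢ² = 0.07² + 0.21² + 0.06² + 0.27² + 0.10² + 0.02² + 0.27² = 0.0049 + 0.0441 + 0.0036 + 0.0729 + 0.0100 + 0.0004 + 0.0729 = 0.2088
B = 1 / 0.2088 = 4.7893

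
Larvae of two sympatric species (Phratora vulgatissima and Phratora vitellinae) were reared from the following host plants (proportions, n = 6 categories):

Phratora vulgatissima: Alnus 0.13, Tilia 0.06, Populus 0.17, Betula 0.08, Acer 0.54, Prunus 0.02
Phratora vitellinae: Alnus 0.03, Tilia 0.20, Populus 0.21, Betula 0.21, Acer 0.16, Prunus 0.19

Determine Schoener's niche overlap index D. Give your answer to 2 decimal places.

0.52

Σ|p₁ᵢ − p₂ᵢ| = 0.10 + 0.14 + 0.04 + 0.13 + 0.38 + 0.17 = 0.96
D = 1 − ½ × 0.96 = 1 − 0.480 = 0.5200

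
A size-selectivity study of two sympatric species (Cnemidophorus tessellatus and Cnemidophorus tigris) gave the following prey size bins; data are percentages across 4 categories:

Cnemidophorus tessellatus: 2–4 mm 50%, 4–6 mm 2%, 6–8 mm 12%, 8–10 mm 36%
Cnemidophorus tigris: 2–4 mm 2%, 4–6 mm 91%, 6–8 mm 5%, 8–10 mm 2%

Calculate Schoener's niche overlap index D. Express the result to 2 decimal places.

0.11

Convert percentages to proportions (divide by 100).
Σ|p₁ᵢ − p₂ᵢ| = 0.48 + 0.89 + 0.07 + 0.34 = 1.78
D = 1 − ½ × 1.78 = 1 − 0.890 = 0.1100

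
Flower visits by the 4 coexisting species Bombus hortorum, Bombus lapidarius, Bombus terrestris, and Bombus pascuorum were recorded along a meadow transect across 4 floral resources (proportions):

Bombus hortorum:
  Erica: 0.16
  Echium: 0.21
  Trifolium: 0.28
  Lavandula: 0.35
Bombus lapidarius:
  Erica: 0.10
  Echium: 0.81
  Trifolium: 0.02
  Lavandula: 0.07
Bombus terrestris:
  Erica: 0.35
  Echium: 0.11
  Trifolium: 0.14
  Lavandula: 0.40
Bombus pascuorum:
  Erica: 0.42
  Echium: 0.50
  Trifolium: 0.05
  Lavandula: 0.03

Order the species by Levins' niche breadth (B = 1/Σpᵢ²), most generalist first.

Bombus hortorum > Bombus terrestris > Bombus pascuorum > Bombus lapidarius

Σp_hortᵢ² = 0.16² + 0.21² + 0.28² + 0.35² = 0.0256 + 0.0441 + 0.0784 + 0.1225 = 0.2706
B_hort = 1 / 0.2706 = 3.6955
Σp_lapiᵢ² = 0.10² + 0.81² + 0.02² + 0.07² = 0.0100 + 0.6561 + 0.0004 + 0.0049 = 0.6714
B_lapi = 1 / 0.6714 = 1.4894
Σp_terrᵢ² = 0.35² + 0.11² + 0.14² + 0.40² = 0.1225 + 0.0121 + 0.0196 + 0.1600 = 0.3142
B_terr = 1 / 0.3142 = 3.1827
Σp_pascᵢ² = 0.42² + 0.50² + 0.05² + 0.03² = 0.1764 + 0.2500 + 0.0025 + 0.0009 = 0.4298
B_pasc = 1 / 0.4298 = 2.3267
Ranking by B (broadest → narrowest): Bombus hortorum (3.70) > Bombus terrestris (3.18) > Bombus pascuorum (2.33) > Bombus lapidarius (1.49)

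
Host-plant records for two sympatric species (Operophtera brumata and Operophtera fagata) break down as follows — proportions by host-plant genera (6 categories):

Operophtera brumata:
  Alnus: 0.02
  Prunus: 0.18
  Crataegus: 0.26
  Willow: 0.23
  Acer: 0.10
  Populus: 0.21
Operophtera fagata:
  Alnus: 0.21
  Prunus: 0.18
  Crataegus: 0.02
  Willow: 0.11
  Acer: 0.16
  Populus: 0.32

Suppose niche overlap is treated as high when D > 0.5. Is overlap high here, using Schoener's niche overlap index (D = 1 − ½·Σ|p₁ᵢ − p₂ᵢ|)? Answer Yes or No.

Yes

Σ|p₁ᵢ − p₂ᵢ| = 0.19 + 0.00 + 0.24 + 0.12 + 0.06 + 0.11 = 0.72
D = 1 − ½ × 0.72 = 1 − 0.360 = 0.6400
D = 0.6400 > 0.5 → Yes.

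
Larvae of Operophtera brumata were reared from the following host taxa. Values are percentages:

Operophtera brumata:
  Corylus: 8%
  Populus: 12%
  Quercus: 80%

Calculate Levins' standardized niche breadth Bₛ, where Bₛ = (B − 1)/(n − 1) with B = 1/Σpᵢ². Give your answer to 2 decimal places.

0.26

Convert percentages to proportions (divide by 100).
Σpᵢ² = 0.08² + 0.12² + 0.80² = 0.0064 + 0.0144 + 0.6400 = 0.6608
B = 1 / 0.6608 = 1.5133
Bₛ = (B − 1)/(n − 1) = (1.5133 − 1)/(3 − 1) = 0.5133/2 = 0.2567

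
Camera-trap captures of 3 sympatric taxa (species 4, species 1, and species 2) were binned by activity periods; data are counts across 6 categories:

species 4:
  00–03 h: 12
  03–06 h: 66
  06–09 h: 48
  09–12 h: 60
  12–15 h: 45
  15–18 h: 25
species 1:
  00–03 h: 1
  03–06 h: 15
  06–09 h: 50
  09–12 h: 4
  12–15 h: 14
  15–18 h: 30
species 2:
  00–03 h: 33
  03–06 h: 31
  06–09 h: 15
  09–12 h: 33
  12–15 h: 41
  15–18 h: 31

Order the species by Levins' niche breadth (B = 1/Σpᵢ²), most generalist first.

species 2 > species 4 > species 1

Proportions for species 4 (n=256): 12/256=0.0469, 66/256=0.2578, 48/256=0.1875, 60/256=0.2344, 45/256=0.1758, 25/256=0.0977
Proportions for species 1 (n=114): 1/114=0.0088, 15/114=0.1316, 50/114=0.4386, 4/114=0.0351, 14/114=0.1228, 30/114=0.2632
Proportions for species 2 (n=184): 33/184=0.1793, 31/184=0.1685, 15/184=0.0815, 33/184=0.1793, 41/184=0.2228, 31/184=0.1685
Σp_4ᵢ² = 0.0469² + 0.2578² + 0.1875² + 0.2344² + 0.1758² + 0.0977² = 0.002200 + 0.066461 + 0.035156 + 0.054943 + 0.030906 + 0.009545 = 0.199211
B_4 = 1 / 0.199211 = 5.0198
Σp_1ᵢ² = 0.0088² + 0.1316² + 0.4386² + 0.0351² + 0.1228² + 0.2632² = 0.000077 + 0.017319 + 0.192370 + 0.001232 + 0.015080 + 0.069274 = 0.295352
B_1 = 1 / 0.295352 = 3.3858
Σp_2ᵢ² = 0.1793² + 0.1685² + 0.0815² + 0.1793² + 0.2228² + 0.1685² = 0.032148 + 0.028392 + 0.006642 + 0.032148 + 0.049640 + 0.028392 = 0.177362
B_2 = 1 / 0.177362 = 5.6382
Ranking by B (broadest → narrowest): species 2 (5.64) > species 4 (5.02) > species 1 (3.39)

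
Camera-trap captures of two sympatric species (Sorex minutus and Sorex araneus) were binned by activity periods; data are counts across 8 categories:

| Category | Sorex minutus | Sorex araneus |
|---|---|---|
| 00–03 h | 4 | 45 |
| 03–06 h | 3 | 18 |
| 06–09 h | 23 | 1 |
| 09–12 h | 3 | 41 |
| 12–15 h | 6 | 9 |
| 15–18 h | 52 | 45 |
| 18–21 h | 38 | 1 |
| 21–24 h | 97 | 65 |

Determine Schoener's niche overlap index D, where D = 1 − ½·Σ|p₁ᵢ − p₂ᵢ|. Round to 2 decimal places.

0.57

Proportions for Sorex minutus (n=226): 4/226=0.0177, 3/226=0.0133, 23/226=0.1018, 3/226=0.0133, 6/226=0.0265, 52/226=0.2301, 38/226=0.1681, 97/226=0.4292
Proportions for Sorex araneus (n=225): 45/225=0.2000, 18/225=0.0800, 1/225=0.0044, 41/225=0.1822, 9/225=0.0400, 45/225=0.2000, 1/225=0.0044, 65/225=0.2889
Σ|p₁ᵢ − p₂ᵢ| = 0.1823 + 0.0667 + 0.0974 + 0.1689 + 0.0135 + 0.0301 + 0.1637 + 0.1403 = 0.8629
D = 1 − ½ × 0.8629 = 1 − 0.43145 = 0.56855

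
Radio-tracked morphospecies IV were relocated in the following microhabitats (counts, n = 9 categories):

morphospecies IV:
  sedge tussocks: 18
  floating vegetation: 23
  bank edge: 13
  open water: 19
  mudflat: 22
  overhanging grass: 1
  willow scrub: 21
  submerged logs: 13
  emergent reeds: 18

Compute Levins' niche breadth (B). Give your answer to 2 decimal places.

7.82

Proportions for morphospecies IV (n=148): 18/148=0.1216, 23/148=0.1554, 13/148=0.0878, 19/148=0.1284, 22/148=0.1486, 1/148=0.0068, 21/148=0.1419, 13/148=0.0878, 18/148=0.1216
Σpᵢ² = 0.1216² + 0.1554² + 0.0878² + 0.1284² + 0.1486² + 0.0068² + 0.1419² + 0.0878² + 0.1216² = 0.014787 + 0.024149 + 0.007709 + 0.016487 + 0.022082 + 0.000046 + 0.020136 + 0.007709 + 0.014787 = 0.127892
B = 1 / 0.127892 = 7.8191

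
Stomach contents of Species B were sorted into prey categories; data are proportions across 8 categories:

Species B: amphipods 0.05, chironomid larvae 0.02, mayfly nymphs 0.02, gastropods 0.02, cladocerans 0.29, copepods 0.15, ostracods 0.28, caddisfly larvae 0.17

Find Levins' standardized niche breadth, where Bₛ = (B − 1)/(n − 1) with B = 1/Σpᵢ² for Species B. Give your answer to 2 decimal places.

Σpᵢ² = 0.05² + 0.02² + 0.02² + 0.02² + 0.29² + 0.15² + 0.28² + 0.17² = 0.0025 + 0.0004 + 0.0004 + 0.0004 + 0.0841 + 0.0225 + 0.0784 + 0.0289 = 0.2176
B = 1 / 0.2176 = 4.5956
Bₛ = (B − 1)/(n − 1) = (4.5956 − 1)/(8 − 1) = 3.5956/7 = 0.5137

0.51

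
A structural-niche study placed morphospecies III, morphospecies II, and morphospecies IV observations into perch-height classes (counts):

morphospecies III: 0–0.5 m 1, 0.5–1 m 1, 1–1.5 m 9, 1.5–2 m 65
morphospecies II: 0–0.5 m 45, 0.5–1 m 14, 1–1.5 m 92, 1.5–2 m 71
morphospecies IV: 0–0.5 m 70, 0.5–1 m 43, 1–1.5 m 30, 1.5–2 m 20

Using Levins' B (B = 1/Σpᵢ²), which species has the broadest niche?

morphospecies IV

Proportions for morphospecies III (n=76): 1/76=0.0132, 1/76=0.0132, 9/76=0.1184, 65/76=0.8553
Proportions for morphospecies II (n=222): 45/222=0.2027, 14/222=0.0631, 92/222=0.4144, 71/222=0.3198
Proportions for morphospecies IV (n=163): 70/163=0.4294, 43/163=0.2638, 30/163=0.1840, 20/163=0.1227
Σp_IIIᵢ² = 0.0132² + 0.0132² + 0.1184² + 0.8553² = 0.000174 + 0.000174 + 0.014019 + 0.731538 = 0.745905
B_III = 1 / 0.745905 = 1.3407
Σp_IIᵢ² = 0.2027² + 0.0631² + 0.4144² + 0.3198² = 0.041087 + 0.003982 + 0.171727 + 0.102272 = 0.319068
B_II = 1 / 0.319068 = 3.1341
Σp_IVᵢ² = 0.4294² + 0.2638² + 0.1840² + 0.1227² = 0.184384 + 0.069590 + 0.033856 + 0.015055 = 0.302885
B_IV = 1 / 0.302885 = 3.3016
Highest B → broadest niche (most generalist): morphospecies IV (B = 3.30).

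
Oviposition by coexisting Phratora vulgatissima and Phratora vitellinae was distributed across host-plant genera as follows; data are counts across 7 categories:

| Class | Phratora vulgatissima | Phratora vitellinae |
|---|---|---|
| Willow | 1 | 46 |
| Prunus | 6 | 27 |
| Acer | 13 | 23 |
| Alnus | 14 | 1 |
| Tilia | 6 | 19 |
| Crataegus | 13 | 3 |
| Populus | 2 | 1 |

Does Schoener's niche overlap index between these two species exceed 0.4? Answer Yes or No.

Proportions for Phratora vulgatissima (n=55): 1/55=0.0182, 6/55=0.1091, 13/55=0.2364, 14/55=0.2545, 6/55=0.1091, 13/55=0.2364, 2/55=0.0364
Proportions for Phratora vitellinae (n=120): 46/120=0.3833, 27/120=0.2250, 23/120=0.1917, 1/120=0.0083, 19/120=0.1583, 3/120=0.0250, 1/120=0.0083
Σ|p₁ᵢ − p₂ᵢ| = 0.3651 + 0.1159 + 0.0447 + 0.2462 + 0.0492 + 0.2114 + 0.0281 = 1.0606
D = 1 − ½ × 1.0606 = 1 − 0.53030 = 0.46970
D = 0.46970 > 0.4 → Yes.

Yes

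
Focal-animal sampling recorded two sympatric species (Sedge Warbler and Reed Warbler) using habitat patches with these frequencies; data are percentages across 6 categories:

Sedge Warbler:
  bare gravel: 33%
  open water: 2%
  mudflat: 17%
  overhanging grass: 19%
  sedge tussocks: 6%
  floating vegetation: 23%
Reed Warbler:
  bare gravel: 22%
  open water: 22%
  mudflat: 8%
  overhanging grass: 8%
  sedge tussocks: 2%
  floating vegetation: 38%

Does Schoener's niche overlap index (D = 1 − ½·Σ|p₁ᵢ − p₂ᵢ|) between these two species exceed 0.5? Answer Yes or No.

Yes

Convert percentages to proportions (divide by 100).
Σ|p₁ᵢ − p₂ᵢ| = 0.11 + 0.20 + 0.09 + 0.11 + 0.04 + 0.15 = 0.70
D = 1 − ½ × 0.70 = 1 − 0.350 = 0.6500
D = 0.6500 > 0.5 → Yes.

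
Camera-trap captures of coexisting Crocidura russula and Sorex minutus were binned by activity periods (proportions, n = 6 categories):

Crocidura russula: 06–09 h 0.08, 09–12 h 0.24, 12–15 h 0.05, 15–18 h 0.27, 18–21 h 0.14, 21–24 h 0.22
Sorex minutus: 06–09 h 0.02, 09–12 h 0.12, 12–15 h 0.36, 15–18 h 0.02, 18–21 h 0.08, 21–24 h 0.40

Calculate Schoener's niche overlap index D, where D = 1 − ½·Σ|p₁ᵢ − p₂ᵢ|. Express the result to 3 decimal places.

0.510

Σ|p₁ᵢ − p₂ᵢ| = 0.06 + 0.12 + 0.31 + 0.25 + 0.06 + 0.18 = 0.98
D = 1 − ½ × 0.98 = 1 − 0.490 = 0.51000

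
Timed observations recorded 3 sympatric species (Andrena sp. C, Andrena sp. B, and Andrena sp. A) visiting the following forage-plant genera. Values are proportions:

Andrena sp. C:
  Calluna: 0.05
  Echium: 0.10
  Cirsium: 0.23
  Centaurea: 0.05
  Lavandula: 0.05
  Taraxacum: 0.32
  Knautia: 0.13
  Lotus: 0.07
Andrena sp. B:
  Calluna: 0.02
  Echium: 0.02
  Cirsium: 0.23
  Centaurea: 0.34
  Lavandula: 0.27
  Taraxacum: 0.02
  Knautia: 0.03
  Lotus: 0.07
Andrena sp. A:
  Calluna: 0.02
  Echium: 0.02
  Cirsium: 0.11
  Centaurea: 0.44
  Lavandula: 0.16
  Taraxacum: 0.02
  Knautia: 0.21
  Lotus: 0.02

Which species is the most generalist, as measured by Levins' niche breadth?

Σp_Cᵢ² = 0.05² + 0.10² + 0.23² + 0.05² + 0.05² + 0.32² + 0.13² + 0.07² = 0.0025 + 0.0100 + 0.0529 + 0.0025 + 0.0025 + 0.1024 + 0.0169 + 0.0049 = 0.1946
B_C = 1 / 0.1946 = 5.1387
Σp_Bᵢ² = 0.02² + 0.02² + 0.23² + 0.34² + 0.27² + 0.02² + 0.03² + 0.07² = 0.0004 + 0.0004 + 0.0529 + 0.1156 + 0.0729 + 0.0004 + 0.0009 + 0.0049 = 0.2484
B_B = 1 / 0.2484 = 4.0258
Σp_Aᵢ² = 0.02² + 0.02² + 0.11² + 0.44² + 0.16² + 0.02² + 0.21² + 0.02² = 0.0004 + 0.0004 + 0.0121 + 0.1936 + 0.0256 + 0.0004 + 0.0441 + 0.0004 = 0.2770
B_A = 1 / 0.2770 = 3.6101
Highest B → broadest niche (most generalist): Andrena sp. C (B = 5.14).

Andrena sp. C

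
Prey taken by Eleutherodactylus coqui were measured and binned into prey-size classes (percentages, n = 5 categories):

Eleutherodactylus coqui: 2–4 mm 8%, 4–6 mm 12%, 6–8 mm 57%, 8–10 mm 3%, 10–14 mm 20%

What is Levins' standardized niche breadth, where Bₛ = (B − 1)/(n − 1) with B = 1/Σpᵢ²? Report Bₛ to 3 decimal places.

0.397

Convert percentages to proportions (divide by 100).
Σpᵢ² = 0.08² + 0.12² + 0.57² + 0.03² + 0.20² = 0.0064 + 0.0144 + 0.3249 + 0.0009 + 0.0400 = 0.3866
B = 1 / 0.3866 = 2.58665
Bₛ = (B − 1)/(n − 1) = (2.58665 − 1)/(5 − 1) = 1.58665/4 = 0.39666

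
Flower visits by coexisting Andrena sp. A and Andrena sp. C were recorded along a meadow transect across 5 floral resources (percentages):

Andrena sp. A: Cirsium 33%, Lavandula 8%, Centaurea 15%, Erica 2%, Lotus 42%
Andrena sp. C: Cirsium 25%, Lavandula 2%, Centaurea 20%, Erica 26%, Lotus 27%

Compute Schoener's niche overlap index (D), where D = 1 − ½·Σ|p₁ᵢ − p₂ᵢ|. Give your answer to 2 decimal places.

0.71

Convert percentages to proportions (divide by 100).
Σ|p₁ᵢ − p₂ᵢ| = 0.08 + 0.06 + 0.05 + 0.24 + 0.15 = 0.58
D = 1 − ½ × 0.58 = 1 − 0.290 = 0.7100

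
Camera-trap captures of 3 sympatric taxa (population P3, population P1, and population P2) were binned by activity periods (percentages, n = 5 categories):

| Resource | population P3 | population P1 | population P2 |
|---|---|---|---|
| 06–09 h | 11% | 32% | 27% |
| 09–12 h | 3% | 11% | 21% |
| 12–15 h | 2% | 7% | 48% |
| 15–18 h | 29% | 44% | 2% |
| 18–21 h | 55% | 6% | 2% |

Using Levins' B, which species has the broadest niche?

Convert percentages to proportions (divide by 100).
Σp_P3ᵢ² = 0.11² + 0.03² + 0.02² + 0.29² + 0.55² = 0.0121 + 0.0009 + 0.0004 + 0.0841 + 0.3025 = 0.4000
B_P3 = 1 / 0.4000 = 2.5000
Σp_P1ᵢ² = 0.32² + 0.11² + 0.07² + 0.44² + 0.06² = 0.1024 + 0.0121 + 0.0049 + 0.1936 + 0.0036 = 0.3166
B_P1 = 1 / 0.3166 = 3.1586
Σp_P2ᵢ² = 0.27² + 0.21² + 0.48² + 0.02² + 0.02² = 0.0729 + 0.0441 + 0.2304 + 0.0004 + 0.0004 = 0.3482
B_P2 = 1 / 0.3482 = 2.8719
Highest B → broadest niche (most generalist): population P1 (B = 3.16).

population P1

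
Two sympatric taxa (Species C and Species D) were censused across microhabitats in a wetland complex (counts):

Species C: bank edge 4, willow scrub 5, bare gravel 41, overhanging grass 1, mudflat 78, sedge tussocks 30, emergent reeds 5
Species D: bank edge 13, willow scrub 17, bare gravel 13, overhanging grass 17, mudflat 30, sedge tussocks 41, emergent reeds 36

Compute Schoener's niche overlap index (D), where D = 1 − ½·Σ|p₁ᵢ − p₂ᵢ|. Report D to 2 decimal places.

Proportions for Species C (n=164): 4/164=0.0244, 5/164=0.0305, 41/164=0.2500, 1/164=0.0061, 78/164=0.4756, 30/164=0.1829, 5/164=0.0305
Proportions for Species D (n=167): 13/167=0.0778, 17/167=0.1018, 13/167=0.0778, 17/167=0.1018, 30/167=0.1796, 41/167=0.2455, 36/167=0.2156
Σ|p₁ᵢ − p₂ᵢ| = 0.0534 + 0.0713 + 0.1722 + 0.0957 + 0.2960 + 0.0626 + 0.1851 = 0.9363
D = 1 − ½ × 0.9363 = 1 − 0.46815 = 0.53185

0.53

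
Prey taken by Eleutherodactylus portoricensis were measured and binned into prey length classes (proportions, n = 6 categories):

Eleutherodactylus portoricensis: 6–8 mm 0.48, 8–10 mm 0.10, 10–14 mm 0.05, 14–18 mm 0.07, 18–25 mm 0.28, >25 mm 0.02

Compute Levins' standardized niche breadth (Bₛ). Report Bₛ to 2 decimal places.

Σpᵢ² = 0.48² + 0.10² + 0.05² + 0.07² + 0.28² + 0.02² = 0.2304 + 0.0100 + 0.0025 + 0.0049 + 0.0784 + 0.0004 = 0.3266
B = 1 / 0.3266 = 3.0618
Bₛ = (B − 1)/(n − 1) = (3.0618 − 1)/(6 − 1) = 2.0618/5 = 0.4124

0.41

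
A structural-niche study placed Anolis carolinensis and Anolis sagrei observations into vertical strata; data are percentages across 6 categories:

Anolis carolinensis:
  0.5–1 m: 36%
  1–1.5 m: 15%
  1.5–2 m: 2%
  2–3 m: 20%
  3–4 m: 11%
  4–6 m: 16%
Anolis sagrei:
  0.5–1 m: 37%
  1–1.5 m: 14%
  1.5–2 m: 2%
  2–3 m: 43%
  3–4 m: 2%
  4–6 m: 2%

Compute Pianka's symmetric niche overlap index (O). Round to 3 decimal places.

Convert percentages to proportions (divide by 100).
Σ p₁ᵢp₂ᵢ = 0.1332 + 0.0210 + 0.0004 + 0.0860 + 0.0022 + 0.0032 = 0.2460
Σp_1ᵢ² = 0.36² + 0.15² + 0.02² + 0.20² + 0.11² + 0.16² = 0.1296 + 0.0225 + 0.0004 + 0.0400 + 0.0121 + 0.0256 = 0.2302
Σp_2ᵢ² = 0.37² + 0.14² + 0.02² + 0.43² + 0.02² + 0.02² = 0.1369 + 0.0196 + 0.0004 + 0.1849 + 0.0004 + 0.0004 = 0.3426
O = 0.2460 / √(0.2302 × 0.3426) = 0.2460 / 0.280832 = 0.87597

0.876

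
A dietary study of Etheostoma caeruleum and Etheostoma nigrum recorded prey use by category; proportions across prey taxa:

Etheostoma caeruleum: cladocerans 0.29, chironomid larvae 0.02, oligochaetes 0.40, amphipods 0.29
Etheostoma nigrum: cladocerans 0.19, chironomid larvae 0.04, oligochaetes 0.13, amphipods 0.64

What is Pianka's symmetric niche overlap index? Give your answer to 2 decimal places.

Σ p₁ᵢp₂ᵢ = 0.0551 + 0.0008 + 0.0520 + 0.1856 = 0.2935
Σp_1ᵢ² = 0.29² + 0.02² + 0.40² + 0.29² = 0.0841 + 0.0004 + 0.1600 + 0.0841 = 0.3286
Σp_2ᵢ² = 0.19² + 0.04² + 0.13² + 0.64² = 0.0361 + 0.0016 + 0.0169 + 0.4096 = 0.4642
O = 0.2935 / √(0.3286 × 0.4642) = 0.2935 / 0.39056 = 0.7515

0.75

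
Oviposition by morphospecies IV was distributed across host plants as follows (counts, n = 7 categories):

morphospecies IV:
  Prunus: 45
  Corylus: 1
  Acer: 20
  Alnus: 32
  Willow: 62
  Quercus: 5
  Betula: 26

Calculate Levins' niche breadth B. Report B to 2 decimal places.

Proportions for morphospecies IV (n=191): 45/191=0.2356, 1/191=0.0052, 20/191=0.1047, 32/191=0.1675, 62/191=0.3246, 5/191=0.0262, 26/191=0.1361
Σpᵢ² = 0.2356² + 0.0052² + 0.1047² + 0.1675² + 0.3246² + 0.0262² + 0.1361² = 0.055507 + 0.000027 + 0.010962 + 0.028056 + 0.105365 + 0.000686 + 0.018523 = 0.219126
B = 1 / 0.219126 = 4.5636

4.56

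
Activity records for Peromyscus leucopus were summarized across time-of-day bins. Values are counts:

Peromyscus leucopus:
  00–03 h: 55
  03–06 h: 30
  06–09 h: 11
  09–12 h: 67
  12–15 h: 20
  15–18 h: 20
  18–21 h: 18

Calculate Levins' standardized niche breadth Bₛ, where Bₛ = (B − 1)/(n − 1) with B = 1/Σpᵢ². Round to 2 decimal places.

0.68

Proportions for Peromyscus leucopus (n=221): 55/221=0.2489, 30/221=0.1357, 11/221=0.0498, 67/221=0.3032, 20/221=0.0905, 20/221=0.0905, 18/221=0.0814
Σpᵢ² = 0.2489² + 0.1357² + 0.0498² + 0.3032² + 0.0905² + 0.0905² + 0.0814² = 0.061951 + 0.018414 + 0.002480 + 0.091930 + 0.008190 + 0.008190 + 0.006626 = 0.197781
B = 1 / 0.197781 = 5.0561
Bₛ = (B − 1)/(n − 1) = (5.0561 − 1)/(7 − 1) = 4.0561/6 = 0.6760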